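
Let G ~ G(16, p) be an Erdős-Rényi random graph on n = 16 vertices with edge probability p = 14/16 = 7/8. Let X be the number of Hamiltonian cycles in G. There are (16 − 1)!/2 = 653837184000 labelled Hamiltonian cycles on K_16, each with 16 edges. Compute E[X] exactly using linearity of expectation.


K_16 has (16 − 1)!/2 = 653837184000 labelled Hamiltonian cycles.
For each such Hamiltonian cycle H, let X_H = 1 if all 16 edges of H are present in G. Then P[X_H = 1] = p^{16} = (7/8)^{16} = 33232930569601/281474976710656.
Summing the indicators: E[X] = Σ_H E[X_H] = 653837184000 · p^{16} = 653837184000 · 33232930569601/281474976710656 = 21219654042671322112875/274877906944.
Numerically: E[X] ≈ 7.7197e+10.

E[X] = 653837184000 · (7/8)^{16} = 21219654042671322112875/274877906944 ≈ 7.7197e+10.


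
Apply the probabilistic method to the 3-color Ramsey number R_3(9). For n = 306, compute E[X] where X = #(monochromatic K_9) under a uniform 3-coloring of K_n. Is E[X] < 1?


E[X] = C(306, 9) · 3^{1 − 36} = 57564745737892900 · 3^{−35} = 57564745737892900/50031545098999707.
As a reduced fraction: E[X] = 57564745737892900/50031545098999707 ≈ 1.1506.
Is E[X] < 1? NO.
Since E[X] ≥ 1, the first-moment bound is inconclusive at n = 306; it does NOT by itself certify R_3(9) > 306.

E[X] = 57564745737892900/50031545098999707 ≈ 1.1506; E[X] ≥ 1; first-moment method inconclusive here.


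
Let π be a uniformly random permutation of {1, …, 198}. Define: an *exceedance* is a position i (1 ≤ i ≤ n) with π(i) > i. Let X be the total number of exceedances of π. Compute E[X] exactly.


Write X = Σ_{i=1}^{198} X_i, where X_i = 1_{π(i) > i}.
For each fixed i, π(i) is uniform over {1, …, 198} (marginal of a uniform permutation), so P[π(i) > i] = (n − i)/n. Summing: Σ_{i=1}^{198} (n − i)/n = (0 + 1 + … + 197)/198 = 198(198 − 1)/(2·198) = (198 − 1)/2.
Hence E[X] = Σ_{i=1}^{198} (198 − i)/198 = 197/2 ≈ 98.500000.

E[X] = 197/2 = 98.500000.


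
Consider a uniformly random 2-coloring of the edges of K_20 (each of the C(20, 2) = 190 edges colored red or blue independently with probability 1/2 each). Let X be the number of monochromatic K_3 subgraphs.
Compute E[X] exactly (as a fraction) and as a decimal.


Let X = Σ_S X_S over the C(20, 3) = 1140 subsets S of size 3, where X_S = 1 if the K_3 on S is monochromatic.
For a fixed S, the K_3 on S has C(3, 2) = 3 edges. P[all 3 edges red] = (1/2)^3, and likewise for blue, so P[monochromatic] = 2·(1/2)^3 = 2^{1 − 3} = 1/4.
By linearity of expectation: E[X] = C(20, 3) · 2^{1 − 3} = 1140 · 1/4 = 285.
Numerically: E[X] ≈ 285.0000.

E[X] = C(20,3)·2^(1−C(3,2)) = 285 ≈ 285.0000.


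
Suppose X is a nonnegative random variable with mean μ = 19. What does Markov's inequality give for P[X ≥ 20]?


μ = E[X] = 19, a = 20.
Markov: P[X ≥ 20] ≤ μ/a = (19)/20 = 19/20.
Numerically: ≈ 0.950.
(Since a = 20 > μ = 19.000, the bound 19/20 is < 1 and informative.)

P[X ≥ 20] ≤ 19/20 ≈ 0.950.


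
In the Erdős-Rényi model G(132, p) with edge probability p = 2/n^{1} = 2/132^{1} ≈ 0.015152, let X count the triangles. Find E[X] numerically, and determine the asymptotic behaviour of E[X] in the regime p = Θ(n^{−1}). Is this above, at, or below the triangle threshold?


Number of potential triangles: C(132, 3) = 374660.
Each occurs with probability p³ ≈ (0.015152)³ ≈ 3.4783093e-06.
By linearity: E[X] = C(132, 3)·p³ ≈ 374660 · 3.4783093e-06 ≈ 1.30318.
Here α = 1, so p = 2/n is exactly at the triangle threshold p ~ 1/n. Asymptotically E[X] → c³/6 = 2³/6 = 4/3 ≈ 1.33333, a bounded constant. In this regime the triangle count is asymptotically Poisson(c³/6).

E[X] ≈ 1.30318; in regime p = Θ(1/n^{1}) E[X] stays bounded (at the triangle threshold p ~ 1/n).


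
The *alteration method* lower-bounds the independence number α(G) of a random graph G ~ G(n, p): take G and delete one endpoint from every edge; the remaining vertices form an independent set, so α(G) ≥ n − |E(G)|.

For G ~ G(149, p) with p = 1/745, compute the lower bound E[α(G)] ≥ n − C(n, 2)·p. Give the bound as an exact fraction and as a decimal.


E[|E(G)|] = C(149, 2)·p = 11026 · (1/745) = 74/5.
E[α(G)] ≥ n − E[|E(G)|] = 149 − 74/5 = 671/5.
Numerically: ≈ 134.20000.
(This is only a lower bound; the true E[α(G)] may be larger.)

E[α(G)] ≥ 671/5 ≈ 134.20000.


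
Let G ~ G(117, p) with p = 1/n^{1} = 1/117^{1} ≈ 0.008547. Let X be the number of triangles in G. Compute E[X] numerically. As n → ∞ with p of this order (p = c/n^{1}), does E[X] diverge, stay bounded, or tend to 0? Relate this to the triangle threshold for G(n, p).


Number of potential triangles: C(117, 3) = 260130.
Each occurs with probability p³ ≈ (0.008547)³ ≈ 6.243706e-07.
By linearity: E[X] = C(117, 3)·p³ ≈ 260130 · 6.243706e-07 ≈ 0.1624.
Here α = 1, so p = 1/n is exactly at the triangle threshold p ~ 1/n. Asymptotically E[X] → c³/6 = 1³/6 = 1/6 ≈ 0.1667, a bounded constant. In this regime the triangle count is asymptotically Poisson(c³/6).

E[X] ≈ 0.1624; in regime p = Θ(1/n^{1}) E[X] stays bounded (at the triangle threshold p ~ 1/n).


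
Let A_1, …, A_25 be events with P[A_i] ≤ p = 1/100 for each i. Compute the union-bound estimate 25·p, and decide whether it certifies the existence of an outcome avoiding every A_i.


Union bound: P[∪_{i=1}^{25} A_i] ≤ Σ_i P[A_i] ≤ 25·p = 25·(1/100) = 1/4.
Numerically: 1/4 ≈ 0.25000.
Is 1/4 < 1? YES.
Since P[∪ A_i] ≤ 1/4 < 1, the complement has P[∩ A_i^c] ≥ 1 − 1/4 = 3/4 > 0, so some outcome avoids every A_i.

25·p = 1/4 ≈ 0.25000; existence CERTIFIED by the union bound.


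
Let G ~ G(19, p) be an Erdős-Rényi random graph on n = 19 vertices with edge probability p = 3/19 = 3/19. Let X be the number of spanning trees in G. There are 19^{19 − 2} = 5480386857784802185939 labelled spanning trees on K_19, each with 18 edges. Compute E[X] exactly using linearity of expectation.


K_19 has 19^{19 − 2} = 5480386857784802185939 labelled spanning trees.
For each such spanning tree H, let X_H = 1 if all 18 edges of H are present in G. Then P[X_H = 1] = p^{18} = (3/19)^{18} = 387420489/104127350297911241532841.
By linearity of expectation: E[X] = Σ_H E[X_H] = 5480386857784802185939 · p^{18} = 5480386857784802185939 · 387420489/104127350297911241532841 = 387420489/19.
Numerically: E[X] ≈ 2.03906e+07.

E[X] = 5480386857784802185939 · (3/19)^{18} = 387420489/19 ≈ 2.03906e+07.


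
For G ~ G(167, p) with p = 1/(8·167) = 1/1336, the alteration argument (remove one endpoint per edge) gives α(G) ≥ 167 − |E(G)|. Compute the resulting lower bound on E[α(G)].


E[|E(G)|] = C(167, 2)·p = 13861 · (1/1336) = 83/8.
E[α(G)] ≥ n − E[|E(G)|] = 167 − 83/8 = 1253/8.
Numerically: ≈ 156.625.
(This is only a lower bound; the true E[α(G)] may be larger.)

E[α(G)] ≥ 1253/8 ≈ 156.625.


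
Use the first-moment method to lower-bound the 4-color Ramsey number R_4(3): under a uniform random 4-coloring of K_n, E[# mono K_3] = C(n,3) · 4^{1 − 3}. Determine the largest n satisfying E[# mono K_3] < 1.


We need C(n, 3) · 4^{1 − 3} < 1, i.e. C(n, 3) < 4^{3 − 1} = 16.
Check values of n near the boundary:
  n = 3: C(3, 3) = 1; 1 < 16? YES
  n = 4: C(4, 3) = 4; 4 < 16? YES
  n = 5: C(5, 3) = 10; 10 < 16? YES
  n = 6: C(6, 3) = 20; 20 < 16? NO
The largest n with C(n, 3) < 16 is n = 5 (where E[X] = 5/8 ≈ 0.6250). Hence R_4(3) > 5, i.e. R_4(3) ≥ 6.

Largest n = 5; hence R_4(3) > 5.


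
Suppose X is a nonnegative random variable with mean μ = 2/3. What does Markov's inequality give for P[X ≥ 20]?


μ = E[X] = 2/3, a = 20.
Markov: P[X ≥ 20] ≤ μ/a = (2/3)/20 = 1/30.
Numerically: ≈ 0.033.
(Since a = 20 > μ = 0.667, the bound 1/30 is < 1 and informative.)

P[X ≥ 20] ≤ 1/30 ≈ 0.033.


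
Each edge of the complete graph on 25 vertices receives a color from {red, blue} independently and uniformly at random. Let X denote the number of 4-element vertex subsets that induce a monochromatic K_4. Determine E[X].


Let X = Σ_S X_S over the C(25, 4) = 12650 subsets S of size 4, where X_S = 1 if the K_4 on S is monochromatic.
For a fixed S, the K_4 on S has C(4, 2) = 6 edges. P[all 6 edges red] = (1/2)^6, and likewise for blue, so P[monochromatic] = 2·(1/2)^6 = 2^{1 − 6} = 1/32.
By linearity: E[X] = C(25, 4) · 2^{1 − 6} = 12650 · 1/32 = 6325/16.
Numerically: E[X] ≈ 395.3125.

E[X] = C(25,4)·2^(1−C(4,2)) = 6325/16 ≈ 395.3125.


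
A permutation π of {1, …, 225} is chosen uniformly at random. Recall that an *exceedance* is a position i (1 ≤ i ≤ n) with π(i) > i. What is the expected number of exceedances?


Write X = Σ_{i=1}^{225} X_i, where X_i = 1_{π(i) > i}.
For each fixed i, π(i) is uniform over {1, …, 225} (marginal of a uniform permutation), so P[π(i) > i] = (n − i)/n. Summing: Σ_{i=1}^{225} (n − i)/n = (0 + 1 + … + 224)/225 = 225(225 − 1)/(2·225) = (225 − 1)/2.
Hence E[X] = Σ_{i=1}^{225} (225 − i)/225 = 112 ≈ 112.000.

E[X] = 112 = 112.000.


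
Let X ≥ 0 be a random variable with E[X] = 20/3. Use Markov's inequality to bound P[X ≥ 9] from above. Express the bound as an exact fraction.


μ = E[X] = 20/3, a = 9.
Markov: P[X ≥ 9] ≤ μ/a = (20/3)/9 = 20/27.
Numerically: ≈ 0.7407.
(Since a = 9 > μ = 6.6667, the bound 20/27 is < 1 and informative.)

P[X ≥ 9] ≤ 20/27 ≈ 0.7407.


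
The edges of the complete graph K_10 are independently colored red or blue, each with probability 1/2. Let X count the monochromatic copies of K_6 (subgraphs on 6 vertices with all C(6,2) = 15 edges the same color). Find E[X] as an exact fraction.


Let X = Σ_S X_S over the C(10, 6) = 210 subsets S of size 6, where X_S = 1 if the K_6 on S is monochromatic.
For a fixed S, the K_6 on S has C(6, 2) = 15 edges. P[all 15 edges red] = (1/2)^15, and likewise for blue, so P[monochromatic] = 2·(1/2)^15 = 2^{1 − 15} = 1/16384.
Summing: E[X] = C(10, 6) · 2^{1 − 15} = 210 · 1/16384 = 105/8192.
Numerically: E[X] ≈ 0.0128.

E[X] = C(10,6)·2^(1−C(6,2)) = 105/8192 ≈ 0.0128.


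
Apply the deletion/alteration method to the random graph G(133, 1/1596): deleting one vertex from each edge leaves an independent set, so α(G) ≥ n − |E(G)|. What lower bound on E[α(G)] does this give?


E[|E(G)|] = C(133, 2)·p = 8778 · (1/1596) = 11/2.
E[α(G)] ≥ n − E[|E(G)|] = 133 − 11/2 = 255/2.
Numerically: ≈ 127.500000.
(This is only a lower bound; the true E[α(G)] may be larger.)

E[α(G)] ≥ 255/2 ≈ 127.500000.


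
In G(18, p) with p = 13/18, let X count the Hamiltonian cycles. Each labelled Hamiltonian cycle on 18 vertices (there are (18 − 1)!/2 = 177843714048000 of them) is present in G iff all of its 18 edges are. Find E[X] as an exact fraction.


K_18 has (18 − 1)!/2 = 177843714048000 labelled Hamiltonian cycles.
For each such Hamiltonian cycle H, let X_H = 1 if all 18 edges of H are present in G. Then P[X_H = 1] = p^{18} = (13/18)^{18} = 112455406951957393129/39346408075296537575424.
Summing the indicators: E[X] = Σ_H E[X_H] = 177843714048000 · p^{18} = 177843714048000 · 112455406951957393129/39346408075296537575424 = 1674446952588776589016668875/3294258113514384.
Numerically: E[X] ≈ 5.08293e+11.

E[X] = 177843714048000 · (13/18)^{18} = 1674446952588776589016668875/3294258113514384 ≈ 5.08293e+11.


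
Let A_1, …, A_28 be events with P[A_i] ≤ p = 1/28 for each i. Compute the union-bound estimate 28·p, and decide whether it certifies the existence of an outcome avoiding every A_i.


Union bound: P[∪_{i=1}^{28} A_i] ≤ Σ_i P[A_i] ≤ 28·p = 28·(1/28) = 1.
Numerically: 1 ≈ 1.000000.
Is 1 < 1? NO.
Since the bound 1 is ≥ 1, the union bound is uninformative here; it does NOT by itself certify existence.

28·p = 1 ≈ 1.000000; existence NOT certified by the union bound.


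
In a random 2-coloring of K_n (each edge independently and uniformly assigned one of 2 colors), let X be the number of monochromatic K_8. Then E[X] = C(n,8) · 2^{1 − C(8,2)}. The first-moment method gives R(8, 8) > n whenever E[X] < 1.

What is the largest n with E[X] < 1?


We need C(n, 8) · 2^{1 − 28} < 1, i.e. C(n, 8) < 2^{28 − 1} = 134217728.
Check values of n near the boundary:
  n = 37: C(37, 8) = 38608020; 38608020 < 134217728? YES
  n = 38: C(38, 8) = 48903492; 48903492 < 134217728? YES
  n = 39: C(39, 8) = 61523748; 61523748 < 134217728? YES
  n = 40: C(40, 8) = 76904685; 76904685 < 134217728? YES
  n = 41: C(41, 8) = 95548245; 95548245 < 134217728? YES
  n = 42: C(42, 8) = 118030185; 118030185 < 134217728? YES
  n = 43: C(43, 8) = 145008513; 145008513 < 134217728? NO
The largest n with C(n, 8) < 134217728 is n = 42 (where E[X] = 118030185/134217728 ≈ 0.8794). Hence R(8, 8) > 42, i.e. R(8, 8) ≥ 43.

Largest n = 42; hence R(8, 8) > 42.


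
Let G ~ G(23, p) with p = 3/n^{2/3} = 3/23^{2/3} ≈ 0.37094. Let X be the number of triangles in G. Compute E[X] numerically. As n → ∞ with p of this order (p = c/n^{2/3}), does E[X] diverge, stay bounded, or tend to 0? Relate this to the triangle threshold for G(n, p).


Number of potential triangles: C(23, 3) = 1771.
Each occurs with probability p³ ≈ (0.37094)³ ≈ 5.1039698e-02.
By linearity: E[X] = C(23, 3)·p³ ≈ 1771 · 5.1039698e-02 ≈ 90.39130.
Since α = 2/3 < 1, p = c/n^{2/3} ≫ 1/n is above the triangle threshold p ~ 1/n. Asymptotically E[X] ~ (c³/6)·n^{3(1−α)} = (3³/6)·n^{1} → ∞; triangles are abundant w.h.p.

E[X] ≈ 90.39130; in regime p = Θ(1/n^{2/3}) E[X] diverges (above the triangle threshold p ~ 1/n).


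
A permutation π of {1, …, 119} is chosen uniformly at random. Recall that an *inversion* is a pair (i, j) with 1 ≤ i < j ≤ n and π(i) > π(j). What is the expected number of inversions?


Write X = Σ X_I over the C(119, 2) = 7021 pairs i < j, with X_I the indicator of one inversion.
There are 7021 indicators.
For each fixed pair i < j, the values π(i) and π(j) are two distinct elements of {1, …, 119} in uniformly random order; by symmetry P[π(i) > π(j)] = 1/2.
By linearity: E[X] = 7021 · (1/2) = C(119, 2) · (1/2) = 7021/2 = 7021/2 ≈ 3510.50000.

E[X] = 7021/2 = 3510.50000.


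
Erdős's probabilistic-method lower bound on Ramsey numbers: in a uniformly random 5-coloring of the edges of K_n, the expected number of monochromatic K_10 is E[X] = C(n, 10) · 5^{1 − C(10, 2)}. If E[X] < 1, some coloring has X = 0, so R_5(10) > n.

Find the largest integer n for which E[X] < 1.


We need C(n, 10) · 5^{1 − 45} < 1, i.e. C(n, 10) < 5^{45 − 1} = 5684341886080801486968994140625.
Check values of n near the boundary:
  n = 5391: C(5391, 10) = 5666344714787188828795213697883; 5666344714787188828795213697883 < 5684341886080801486968994140625? YES
  n = 5392: C(5392, 10) = 5676873040158402483252283957448; 5676873040158402483252283957448 < 5684341886080801486968994140625? YES
  n = 5393: C(5393, 10) = 5687418968154238267170642278008; 5687418968154238267170642278008 < 5684341886080801486968994140625? NO
The largest n with C(n, 10) < 5684341886080801486968994140625 is n = 5392 (where E[X] = 5676873040158402483252283957448/5684341886080801486968994140625 ≈ 0.999). Hence R_5(10) > 5392, i.e. R_5(10) ≥ 5393.

Largest n = 5392; hence R_5(10) > 5392.


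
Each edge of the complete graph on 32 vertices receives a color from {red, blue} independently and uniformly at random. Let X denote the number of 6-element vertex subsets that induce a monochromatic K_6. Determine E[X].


Let X = Σ_S X_S over the C(32, 6) = 906192 subsets S of size 6, where X_S = 1 if the K_6 on S is monochromatic.
For a fixed S, the K_6 on S has C(6, 2) = 15 edges. P[all 15 edges red] = (1/2)^15, and likewise for blue, so P[monochromatic] = 2·(1/2)^15 = 2^{1 − 15} = 1/16384.
By linearity: E[X] = C(32, 6) · 2^{1 − 15} = 906192 · 1/16384 = 56637/1024.
Numerically: E[X] ≈ 55.310.

E[X] = C(32,6)·2^(1−C(6,2)) = 56637/1024 ≈ 55.310.


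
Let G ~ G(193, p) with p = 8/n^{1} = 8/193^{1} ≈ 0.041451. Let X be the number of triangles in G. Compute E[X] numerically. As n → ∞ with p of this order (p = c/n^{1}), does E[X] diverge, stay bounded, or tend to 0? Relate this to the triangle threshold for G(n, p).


Number of potential triangles: C(193, 3) = 1179616.
Each occurs with probability p³ ≈ (0.041451)³ ≈ 7.1219355e-05.
By linearity: E[X] = C(193, 3)·p³ ≈ 1179616 · 7.1219355e-05 ≈ 84.01149.
Here α = 1, so p = 8/n is exactly at the triangle threshold p ~ 1/n. Asymptotically E[X] → c³/6 = 8³/6 = 256/3 ≈ 85.33333, a bounded constant. In this regime the triangle count is asymptotically Poisson(c³/6).

E[X] ≈ 84.01149; in regime p = Θ(1/n^{1}) E[X] stays bounded (at the triangle threshold p ~ 1/n).


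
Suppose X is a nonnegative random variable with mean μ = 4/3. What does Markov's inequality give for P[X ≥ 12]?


μ = E[X] = 4/3, a = 12.
Markov: P[X ≥ 12] ≤ μ/a = (4/3)/12 = 1/9.
Numerically: ≈ 0.11111.
(Since a = 12 > μ = 1.33333, the bound 1/9 is < 1 and informative.)

P[X ≥ 12] ≤ 1/9 ≈ 0.11111.


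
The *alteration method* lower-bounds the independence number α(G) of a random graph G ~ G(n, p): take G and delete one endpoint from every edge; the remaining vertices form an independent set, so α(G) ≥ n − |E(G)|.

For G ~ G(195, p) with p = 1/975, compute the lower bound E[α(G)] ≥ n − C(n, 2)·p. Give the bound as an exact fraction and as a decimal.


E[|E(G)|] = C(195, 2)·p = 18915 · (1/975) = 97/5.
E[α(G)] ≥ n − E[|E(G)|] = 195 − 97/5 = 878/5.
Numerically: ≈ 175.600000.
(This is only a lower bound; the true E[α(G)] may be larger.)

E[α(G)] ≥ 878/5 ≈ 175.600000.


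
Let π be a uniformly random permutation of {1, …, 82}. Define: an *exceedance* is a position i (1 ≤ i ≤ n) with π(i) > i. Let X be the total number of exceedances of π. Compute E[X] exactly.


Write X = Σ_{i=1}^{82} X_i, where X_i = 1_{π(i) > i}.
For each fixed i, π(i) is uniform over {1, …, 82} (marginal of a uniform permutation), so P[π(i) > i] = (n − i)/n. Summing: Σ_{i=1}^{82} (n − i)/n = (0 + 1 + … + 81)/82 = 82(82 − 1)/(2·82) = (82 − 1)/2.
Hence E[X] = Σ_{i=1}^{82} (82 − i)/82 = 81/2 ≈ 40.50000.

E[X] = 81/2 = 40.50000.


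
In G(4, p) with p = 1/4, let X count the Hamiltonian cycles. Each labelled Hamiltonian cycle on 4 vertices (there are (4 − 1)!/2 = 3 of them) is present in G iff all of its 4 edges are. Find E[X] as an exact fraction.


K_4 has (4 − 1)!/2 = 3 labelled Hamiltonian cycles.
For each such Hamiltonian cycle H, let X_H = 1 if all 4 edges of H are present in G. Then P[X_H = 1] = p^{4} = (1/4)^{4} = 1/256.
By linearity: E[X] = Σ_H E[X_H] = 3 · p^{4} = 3 · 1/256 = 3/256.
Numerically: E[X] ≈ 0.01172.

E[X] = 3 · (1/4)^{4} = 3/256 ≈ 0.01172.


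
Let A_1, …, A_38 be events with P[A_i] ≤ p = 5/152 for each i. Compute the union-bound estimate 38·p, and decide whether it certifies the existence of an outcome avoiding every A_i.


Union bound: P[∪_{i=1}^{38} A_i] ≤ Σ_i P[A_i] ≤ 38·p = 38·(5/152) = 5/4.
Numerically: 5/4 ≈ 1.250000.
Is 5/4 < 1? NO.
Since the bound 5/4 is ≥ 1, the union bound is uninformative here; it does NOT by itself certify existence.

38·p = 5/4 ≈ 1.250000; existence NOT certified by the union bound.


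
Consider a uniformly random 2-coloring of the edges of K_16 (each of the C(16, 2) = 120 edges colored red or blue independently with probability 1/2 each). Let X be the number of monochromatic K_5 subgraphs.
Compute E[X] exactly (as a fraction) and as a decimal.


Let X = Σ_S X_S over the C(16, 5) = 4368 subsets S of size 5, where X_S = 1 if the K_5 on S is monochromatic.
For a fixed S, the K_5 on S has C(5, 2) = 10 edges. P[all 10 edges red] = (1/2)^10, and likewise for blue, so P[monochromatic] = 2·(1/2)^10 = 2^{1 − 10} = 1/512.
By linearity: E[X] = C(16, 5) · 2^{1 − 10} = 4368 · 1/512 = 273/32.
Numerically: E[X] ≈ 8.531.

E[X] = C(16,5)·2^(1−C(5,2)) = 273/32 ≈ 8.531.


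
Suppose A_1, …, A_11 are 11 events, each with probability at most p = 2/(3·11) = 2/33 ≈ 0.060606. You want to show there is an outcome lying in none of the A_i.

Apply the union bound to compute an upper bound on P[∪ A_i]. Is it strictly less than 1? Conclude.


Union bound: P[∪_{i=1}^{11} A_i] ≤ Σ_i P[A_i] ≤ 11·p = 11·(2/33) = 2/3.
Numerically: 2/3 ≈ 0.666667.
Is 2/3 < 1? YES.
Since P[∪ A_i] ≤ 2/3 < 1, the complement has P[∩ A_i^c] ≥ 1 − 2/3 = 1/3 > 0, so some outcome avoids every A_i.

11·p = 2/3 ≈ 0.666667; existence CERTIFIED by the union bound.


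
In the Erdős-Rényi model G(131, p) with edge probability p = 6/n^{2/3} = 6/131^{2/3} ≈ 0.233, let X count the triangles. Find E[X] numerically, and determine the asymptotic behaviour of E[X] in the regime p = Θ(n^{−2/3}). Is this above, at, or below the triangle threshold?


Number of potential triangles: C(131, 3) = 366145.
Each occurs with probability p³ ≈ (0.233)³ ≈ 1.25867e-02.
By linearity: E[X] = C(131, 3)·p³ ≈ 366145 · 1.25867e-02 ≈ 4608.550.
Since α = 2/3 < 1, p = c/n^{2/3} ≫ 1/n is above the triangle threshold p ~ 1/n. Asymptotically E[X] ~ (c³/6)·n^{3(1−α)} = (6³/6)·n^{1} → ∞; triangles are abundant w.h.p.

E[X] ≈ 4608.550; in regime p = Θ(1/n^{2/3}) E[X] diverges (above the triangle threshold p ~ 1/n).


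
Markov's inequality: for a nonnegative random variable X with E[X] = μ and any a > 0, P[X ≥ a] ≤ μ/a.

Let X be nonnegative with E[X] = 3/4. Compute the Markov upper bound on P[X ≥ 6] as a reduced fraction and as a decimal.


μ = E[X] = 3/4, a = 6.
Markov: P[X ≥ 6] ≤ μ/a = (3/4)/6 = 1/8.
Numerically: ≈ 0.125000.
(Since a = 6 > μ = 0.750000, the bound 1/8 is < 1 and informative.)

P[X ≥ 6] ≤ 1/8 ≈ 0.125000.


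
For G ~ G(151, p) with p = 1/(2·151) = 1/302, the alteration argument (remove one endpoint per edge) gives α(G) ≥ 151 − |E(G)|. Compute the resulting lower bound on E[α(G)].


E[|E(G)|] = C(151, 2)·p = 11325 · (1/302) = 75/2.
E[α(G)] ≥ n − E[|E(G)|] = 151 − 75/2 = 227/2.
Numerically: ≈ 113.500000.
(This is only a lower bound; the true E[α(G)] may be larger.)

E[α(G)] ≥ 227/2 ≈ 113.500000.


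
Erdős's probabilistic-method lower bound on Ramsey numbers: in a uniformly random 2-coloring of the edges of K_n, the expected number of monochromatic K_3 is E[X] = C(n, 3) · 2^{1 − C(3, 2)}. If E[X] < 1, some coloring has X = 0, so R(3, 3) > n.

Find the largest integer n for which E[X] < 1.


We need C(n, 3) · 2^{1 − 3} < 1, i.e. C(n, 3) < 2^{3 − 1} = 4.
Check values of n near the boundary:
  n = 3: C(3, 3) = 1; 1 < 4? YES
  n = 4: C(4, 3) = 4; 4 < 4? NO
The largest n with C(n, 3) < 4 is n = 3 (where E[X] = 1/4 ≈ 0.25000). Hence R(3, 3) > 3, i.e. R(3, 3) ≥ 4.

Largest n = 3; hence R(3, 3) > 3.


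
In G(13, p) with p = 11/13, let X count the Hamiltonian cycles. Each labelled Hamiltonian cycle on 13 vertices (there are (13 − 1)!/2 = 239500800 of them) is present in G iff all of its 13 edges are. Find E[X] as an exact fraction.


K_13 has (13 − 1)!/2 = 239500800 labelled Hamiltonian cycles.
For each such Hamiltonian cycle H, let X_H = 1 if all 13 edges of H are present in G. Then P[X_H = 1] = p^{13} = (11/13)^{13} = 34522712143931/302875106592253.
By linearity of expectation: E[X] = Σ_H E[X_H] = 239500800 · p^{13} = 239500800 · 34522712143931/302875106592253 = 8268217176641189644800/302875106592253.
Numerically: E[X] ≈ 2.72991e+07.

E[X] = 239500800 · (11/13)^{13} = 8268217176641189644800/302875106592253 ≈ 2.72991e+07.


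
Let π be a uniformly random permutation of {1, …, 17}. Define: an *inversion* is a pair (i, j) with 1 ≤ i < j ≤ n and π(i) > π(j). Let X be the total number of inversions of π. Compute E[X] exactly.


Write X = Σ X_I over the C(17, 2) = 136 pairs i < j, with X_I the indicator of one inversion.
There are 136 indicators.
For each fixed pair i < j, the values π(i) and π(j) are two distinct elements of {1, …, 17} in uniformly random order; by symmetry P[π(i) > π(j)] = 1/2.
By linearity: E[X] = 136 · (1/2) = C(17, 2) · (1/2) = 136/2 = 68 ≈ 68.00000.

E[X] = 68 = 68.00000.


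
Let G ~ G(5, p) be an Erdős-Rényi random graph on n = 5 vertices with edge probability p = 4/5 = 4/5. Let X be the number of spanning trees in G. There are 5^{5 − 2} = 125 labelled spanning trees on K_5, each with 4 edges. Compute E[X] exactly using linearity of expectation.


K_5 has 5^{5 − 2} = 125 labelled spanning trees.
For each such spanning tree H, let X_H = 1 if all 4 edges of H are present in G. Then P[X_H = 1] = p^{4} = (4/5)^{4} = 256/625.
Summing the indicators: E[X] = Σ_H E[X_H] = 125 · p^{4} = 125 · 256/625 = 256/5.
Numerically: E[X] ≈ 51.2.

E[X] = 125 · (4/5)^{4} = 256/5 ≈ 51.2.


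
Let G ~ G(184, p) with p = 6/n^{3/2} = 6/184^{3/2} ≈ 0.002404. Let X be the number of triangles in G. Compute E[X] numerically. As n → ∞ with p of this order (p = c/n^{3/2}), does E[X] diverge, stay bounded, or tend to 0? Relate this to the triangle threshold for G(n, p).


Number of potential triangles: C(184, 3) = 1021384.
Each occurs with probability p³ ≈ (0.002404)³ ≈ 1.389228e-08.
By linearity: E[X] = C(184, 3)·p³ ≈ 1021384 · 1.389228e-08 ≈ 0.0142.
Since α = 3/2 > 1, p = c/n^{3/2} = o(1/n) is below the triangle threshold p ~ 1/n. Asymptotically E[X] ~ (c³/6)·n^{3(1−α)} = (6³/6)·n^{-1.5} → 0, so by Markov's inequality G has no triangles w.h.p.

E[X] ≈ 0.0142; in regime p = Θ(1/n^{3/2}) E[X] tends to 0 (below the triangle threshold p ~ 1/n).


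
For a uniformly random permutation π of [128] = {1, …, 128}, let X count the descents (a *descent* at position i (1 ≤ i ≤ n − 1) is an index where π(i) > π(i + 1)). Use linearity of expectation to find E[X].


Write X = Σ X_I over i = 1, …, 127, with X_I the indicator of one descent.
There are 127 indicators.
For each fixed i, the pair (π(i), π(i+1)) is a uniformly random ordered pair of distinct values from {1, …, 128}; by symmetry P[π(i) > π(i+1)] = 1/2.
By linearity: E[X] = 127 · (1/2) = (128 − 1) · (1/2) = 127/2 ≈ 63.5000.

E[X] = 127/2 = 63.5000.


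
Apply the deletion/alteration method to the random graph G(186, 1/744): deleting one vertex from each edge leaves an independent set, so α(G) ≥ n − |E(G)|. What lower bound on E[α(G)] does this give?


E[|E(G)|] = C(186, 2)·p = 17205 · (1/744) = 185/8.
E[α(G)] ≥ n − E[|E(G)|] = 186 − 185/8 = 1303/8.
Numerically: ≈ 162.875.
(This is only a lower bound; the true E[α(G)] may be larger.)

E[α(G)] ≥ 1303/8 ≈ 162.875.


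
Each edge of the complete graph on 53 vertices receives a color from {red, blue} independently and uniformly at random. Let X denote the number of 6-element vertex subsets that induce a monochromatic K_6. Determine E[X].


Let X = Σ_S X_S over the C(53, 6) = 22957480 subsets S of size 6, where X_S = 1 if the K_6 on S is monochromatic.
For a fixed S, the K_6 on S has C(6, 2) = 15 edges. P[all 15 edges red] = (1/2)^15, and likewise for blue, so P[monochromatic] = 2·(1/2)^15 = 2^{1 − 15} = 1/16384.
By linearity of expectation: E[X] = C(53, 6) · 2^{1 − 15} = 22957480 · 1/16384 = 2869685/2048.
Numerically: E[X] ≈ 1401.2134.

E[X] = C(53,6)·2^(1−C(6,2)) = 2869685/2048 ≈ 1401.2134.


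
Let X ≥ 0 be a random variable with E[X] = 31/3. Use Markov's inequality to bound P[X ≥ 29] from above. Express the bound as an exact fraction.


μ = E[X] = 31/3, a = 29.
Markov: P[X ≥ 29] ≤ μ/a = (31/3)/29 = 31/87.
Numerically: ≈ 0.35632.
(Since a = 29 > μ = 10.33333, the bound 31/87 is < 1 and informative.)

P[X ≥ 29] ≤ 31/87 ≈ 0.35632.


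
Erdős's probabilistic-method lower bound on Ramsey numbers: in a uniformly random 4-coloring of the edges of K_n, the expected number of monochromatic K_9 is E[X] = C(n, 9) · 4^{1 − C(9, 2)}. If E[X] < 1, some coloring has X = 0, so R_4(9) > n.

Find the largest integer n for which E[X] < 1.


We need C(n, 9) · 4^{1 − 36} < 1, i.e. C(n, 9) < 4^{36 − 1} = 1180591620717411303424.
Check values of n near the boundary:
  n = 911: C(911, 9) = 1144686900492291197405; 1144686900492291197405 < 1180591620717411303424? YES
  n = 912: C(912, 9) = 1156095740032081475120; 1156095740032081475120 < 1180591620717411303424? YES
  n = 913: C(913, 9) = 1167605542753639808390; 1167605542753639808390 < 1180591620717411303424? YES
  n = 914: C(914, 9) = 1179217089587653905932; 1179217089587653905932 < 1180591620717411303424? YES
  n = 915: C(915, 9) = 1190931166636537885130; 1190931166636537885130 < 1180591620717411303424? NO
  n = 916: C(916, 9) = 1202748565202942340440; 1202748565202942340440 < 1180591620717411303424? NO
  n = 917: C(917, 9) = 1214670081818390006810; 1214670081818390006810 < 1180591620717411303424? NO
The largest n with C(n, 9) < 1180591620717411303424 is n = 914 (where E[X] = 294804272396913476483/295147905179352825856 ≈ 0.999). Hence R_4(9) > 914, i.e. R_4(9) ≥ 915.

Largest n = 914; hence R_4(9) > 914.


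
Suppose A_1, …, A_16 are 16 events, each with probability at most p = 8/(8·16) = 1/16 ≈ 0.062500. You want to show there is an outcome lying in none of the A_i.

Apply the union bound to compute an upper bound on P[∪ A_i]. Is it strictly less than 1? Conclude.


Union bound: P[∪_{i=1}^{16} A_i] ≤ Σ_i P[A_i] ≤ 16·p = 16·(1/16) = 1.
Numerically: 1 ≈ 1.000000.
Is 1 < 1? NO.
Since the bound 1 is ≥ 1, the union bound is uninformative here; it does NOT by itself certify existence.

16·p = 1 ≈ 1.000000; existence NOT certified by the union bound.


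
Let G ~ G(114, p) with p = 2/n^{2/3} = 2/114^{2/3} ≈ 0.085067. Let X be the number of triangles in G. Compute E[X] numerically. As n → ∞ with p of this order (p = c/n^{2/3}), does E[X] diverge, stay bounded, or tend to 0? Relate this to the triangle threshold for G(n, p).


Number of potential triangles: C(114, 3) = 240464.
Each occurs with probability p³ ≈ (0.085067)³ ≈ 6.1557402e-04.
By linearity: E[X] = C(114, 3)·p³ ≈ 240464 · 6.1557402e-04 ≈ 148.02339.
Since α = 2/3 < 1, p = c/n^{2/3} ≫ 1/n is above the triangle threshold p ~ 1/n. Asymptotically E[X] ~ (c³/6)·n^{3(1−α)} = (2³/6)·n^{1} → ∞; triangles are abundant w.h.p.

E[X] ≈ 148.02339; in regime p = Θ(1/n^{2/3}) E[X] diverges (above the triangle threshold p ~ 1/n).


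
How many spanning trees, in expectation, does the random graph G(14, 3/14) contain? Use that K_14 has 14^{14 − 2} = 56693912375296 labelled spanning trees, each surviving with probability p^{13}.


K_14 has 14^{14 − 2} = 56693912375296 labelled spanning trees.
For each such spanning tree H, let X_H = 1 if all 13 edges of H are present in G. Then P[X_H = 1] = p^{13} = (3/14)^{13} = 1594323/793714773254144.
By linearity of expectation: E[X] = Σ_H E[X_H] = 56693912375296 · p^{13} = 56693912375296 · 1594323/793714773254144 = 1594323/14.
Numerically: E[X] ≈ 113880.

E[X] = 56693912375296 · (3/14)^{13} = 1594323/14 ≈ 113880.


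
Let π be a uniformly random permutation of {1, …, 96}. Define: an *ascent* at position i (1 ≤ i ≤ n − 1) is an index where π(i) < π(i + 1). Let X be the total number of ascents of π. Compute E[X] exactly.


Write X = Σ X_I over i = 1, …, 95, with X_I the indicator of one ascent.
There are 95 indicators.
For each fixed i, the pair (π(i), π(i+1)) is a uniformly random ordered pair of distinct values from {1, …, 96}; by symmetry P[π(i) < π(i+1)] = 1/2.
By linearity: E[X] = 95 · (1/2) = (96 − 1) · (1/2) = 95/2 ≈ 47.5000.

E[X] = 95/2 = 47.5000.


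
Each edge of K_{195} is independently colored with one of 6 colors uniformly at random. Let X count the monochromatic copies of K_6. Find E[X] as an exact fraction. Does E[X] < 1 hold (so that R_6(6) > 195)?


E[X] = C(195, 6) · 6^{1 − 15} = 70656049360 · 6^{−14} = 70656049360/78364164096.
As a reduced fraction: E[X] = 4416003085/4897760256 ≈ 0.90164.
Is E[X] < 1? YES.
Since E[X] < 1, there exists a 6-coloring of K_{195} with no monochromatic K_6; hence R_6(6) > 195.

E[X] = 4416003085/4897760256 ≈ 0.90164; E[X] < 1, so R_6(6) > 195.


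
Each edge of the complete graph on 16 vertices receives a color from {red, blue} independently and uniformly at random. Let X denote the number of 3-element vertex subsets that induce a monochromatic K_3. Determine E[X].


Let X = Σ_S X_S over the C(16, 3) = 560 subsets S of size 3, where X_S = 1 if the K_3 on S is monochromatic.
For a fixed S, the K_3 on S has C(3, 2) = 3 edges. P[all 3 edges red] = (1/2)^3, and likewise for blue, so P[monochromatic] = 2·(1/2)^3 = 2^{1 − 3} = 1/4.
Summing: E[X] = C(16, 3) · 2^{1 − 3} = 560 · 1/4 = 140.
Numerically: E[X] ≈ 140.000.

E[X] = C(16,3)·2^(1−C(3,2)) = 140 ≈ 140.000.


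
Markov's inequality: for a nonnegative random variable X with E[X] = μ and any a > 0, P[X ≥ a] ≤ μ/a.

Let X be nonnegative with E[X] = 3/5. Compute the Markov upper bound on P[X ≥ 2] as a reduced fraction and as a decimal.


μ = E[X] = 3/5, a = 2.
Markov: P[X ≥ 2] ≤ μ/a = (3/5)/2 = 3/10.
Numerically: ≈ 0.300.
(Since a = 2 > μ = 0.600, the bound 3/10 is < 1 and informative.)

P[X ≥ 2] ≤ 3/10 ≈ 0.300.


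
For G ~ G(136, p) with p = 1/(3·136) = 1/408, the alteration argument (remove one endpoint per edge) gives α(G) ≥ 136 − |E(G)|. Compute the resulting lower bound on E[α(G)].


E[|E(G)|] = C(136, 2)·p = 9180 · (1/408) = 45/2.
E[α(G)] ≥ n − E[|E(G)|] = 136 − 45/2 = 227/2.
Numerically: ≈ 113.500.
(This is only a lower bound; the true E[α(G)] may be larger.)

E[α(G)] ≥ 227/2 ≈ 113.500.


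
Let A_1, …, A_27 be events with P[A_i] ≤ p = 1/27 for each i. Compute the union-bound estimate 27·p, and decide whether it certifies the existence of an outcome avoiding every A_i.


Union bound: P[∪_{i=1}^{27} A_i] ≤ Σ_i P[A_i] ≤ 27·p = 27·(1/27) = 1.
Numerically: 1 ≈ 1.000000.
Is 1 < 1? NO.
Since the bound 1 is ≥ 1, the union bound is uninformative here; it does NOT by itself certify existence.

27·p = 1 ≈ 1.000000; existence NOT certified by the union bound.


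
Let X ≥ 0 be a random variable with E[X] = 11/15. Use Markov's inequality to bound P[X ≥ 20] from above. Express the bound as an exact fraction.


μ = E[X] = 11/15, a = 20.
Markov: P[X ≥ 20] ≤ μ/a = (11/15)/20 = 11/300.
Numerically: ≈ 0.036667.
(Since a = 20 > μ = 0.733333, the bound 11/300 is < 1 and informative.)

P[X ≥ 20] ≤ 11/300 ≈ 0.036667.


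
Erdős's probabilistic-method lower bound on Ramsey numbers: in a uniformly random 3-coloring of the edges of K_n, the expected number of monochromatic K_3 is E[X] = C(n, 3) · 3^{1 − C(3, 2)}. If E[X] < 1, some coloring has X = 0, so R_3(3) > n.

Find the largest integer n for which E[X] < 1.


We need C(n, 3) · 3^{1 − 3} < 1, i.e. C(n, 3) < 3^{3 − 1} = 9.
Check values of n near the boundary:
  n = 3: C(3, 3) = 1; 1 < 9? YES
  n = 4: C(4, 3) = 4; 4 < 9? YES
  n = 5: C(5, 3) = 10; 10 < 9? NO
  n = 6: C(6, 3) = 20; 20 < 9? NO
The largest n with C(n, 3) < 9 is n = 4 (where E[X] = 4/9 ≈ 0.4444). Hence R_3(3) > 4, i.e. R_3(3) ≥ 5.

Largest n = 4; hence R_3(3) > 4.


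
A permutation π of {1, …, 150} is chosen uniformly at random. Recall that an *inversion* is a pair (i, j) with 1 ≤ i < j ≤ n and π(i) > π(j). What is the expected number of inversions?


Write X = Σ X_I over the C(150, 2) = 11175 pairs i < j, with X_I the indicator of one inversion.
There are 11175 indicators.
For each fixed pair i < j, the values π(i) and π(j) are two distinct elements of {1, …, 150} in uniformly random order; by symmetry P[π(i) > π(j)] = 1/2.
By linearity: E[X] = 11175 · (1/2) = C(150, 2) · (1/2) = 11175/2 = 11175/2 ≈ 5587.50000.

E[X] = 11175/2 = 5587.50000.


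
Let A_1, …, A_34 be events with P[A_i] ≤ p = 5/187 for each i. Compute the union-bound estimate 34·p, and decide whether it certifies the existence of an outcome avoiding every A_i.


Union bound: P[∪_{i=1}^{34} A_i] ≤ Σ_i P[A_i] ≤ 34·p = 34·(5/187) = 10/11.
Numerically: 10/11 ≈ 0.90909.
Is 10/11 < 1? YES.
Since P[∪ A_i] ≤ 10/11 < 1, the complement has P[∩ A_i^c] ≥ 1 − 10/11 = 1/11 > 0, so some outcome avoids every A_i.

34·p = 10/11 ≈ 0.90909; existence CERTIFIED by the union bound.


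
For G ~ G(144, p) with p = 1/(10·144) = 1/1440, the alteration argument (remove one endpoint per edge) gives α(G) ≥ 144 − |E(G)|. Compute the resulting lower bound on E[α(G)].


E[|E(G)|] = C(144, 2)·p = 10296 · (1/1440) = 143/20.
E[α(G)] ≥ n − E[|E(G)|] = 144 − 143/20 = 2737/20.
Numerically: ≈ 136.8500.
(This is only a lower bound; the true E[α(G)] may be larger.)

E[α(G)] ≥ 2737/20 ≈ 136.8500.


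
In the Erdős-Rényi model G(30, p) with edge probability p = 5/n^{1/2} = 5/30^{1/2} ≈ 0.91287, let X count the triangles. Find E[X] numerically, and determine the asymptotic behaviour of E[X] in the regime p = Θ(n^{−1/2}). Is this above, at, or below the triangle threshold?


Number of potential triangles: C(30, 3) = 4060.
Each occurs with probability p³ ≈ (0.91287)³ ≈ 7.6072577e-01.
By linearity: E[X] = C(30, 3)·p³ ≈ 4060 · 7.6072577e-01 ≈ 3088.54664.
Since α = 1/2 < 1, p = c/n^{1/2} ≫ 1/n is above the triangle threshold p ~ 1/n. Asymptotically E[X] ~ (c³/6)·n^{3(1−α)} = (5³/6)·n^{1.5} → ∞; triangles are abundant w.h.p.

E[X] ≈ 3088.54664; in regime p = Θ(1/n^{1/2}) E[X] diverges (above the triangle threshold p ~ 1/n).


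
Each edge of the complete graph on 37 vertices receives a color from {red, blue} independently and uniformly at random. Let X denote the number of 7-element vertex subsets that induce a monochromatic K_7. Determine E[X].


Let X = Σ_S X_S over the C(37, 7) = 10295472 subsets S of size 7, where X_S = 1 if the K_7 on S is monochromatic.
For a fixed S, the K_7 on S has C(7, 2) = 21 edges. P[all 21 edges red] = (1/2)^21, and likewise for blue, so P[monochromatic] = 2·(1/2)^21 = 2^{1 − 21} = 1/1048576.
By linearity of expectation: E[X] = C(37, 7) · 2^{1 − 21} = 10295472 · 1/1048576 = 643467/65536.
Numerically: E[X] ≈ 9.81853.

E[X] = C(37,7)·2^(1−C(7,2)) = 643467/65536 ≈ 9.81853.


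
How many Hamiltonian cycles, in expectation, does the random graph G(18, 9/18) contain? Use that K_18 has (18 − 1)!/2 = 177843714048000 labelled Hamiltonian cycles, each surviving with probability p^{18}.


K_18 has (18 − 1)!/2 = 177843714048000 labelled Hamiltonian cycles.
For each such Hamiltonian cycle H, let X_H = 1 if all 18 edges of H are present in G. Then P[X_H = 1] = p^{18} = (1/2)^{18} = 1/262144.
By linearity: E[X] = Σ_H E[X_H] = 177843714048000 · p^{18} = 177843714048000 · 1/262144 = 10854718875/16.
Numerically: E[X] ≈ 6.7842e+08.

E[X] = 177843714048000 · (1/2)^{18} = 10854718875/16 ≈ 6.7842e+08.


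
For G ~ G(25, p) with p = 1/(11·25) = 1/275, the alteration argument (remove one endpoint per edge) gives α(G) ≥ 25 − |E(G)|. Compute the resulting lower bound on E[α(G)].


E[|E(G)|] = C(25, 2)·p = 300 · (1/275) = 12/11.
E[α(G)] ≥ n − E[|E(G)|] = 25 − 12/11 = 263/11.
Numerically: ≈ 23.909091.
(This is only a lower bound; the true E[α(G)] may be larger.)

E[α(G)] ≥ 263/11 ≈ 23.909091.


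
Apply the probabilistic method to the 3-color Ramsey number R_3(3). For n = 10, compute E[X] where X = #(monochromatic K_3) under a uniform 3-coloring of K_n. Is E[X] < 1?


E[X] = C(10, 3) · 3^{1 − 3} = 120 · 3^{−2} = 120/9.
As a reduced fraction: E[X] = 40/3 ≈ 13.3333.
Is E[X] < 1? NO.
Since E[X] ≥ 1, the first-moment bound is inconclusive at n = 10; it does NOT by itself certify R_3(3) > 10.

E[X] = 40/3 ≈ 13.3333; E[X] ≥ 1; first-moment method inconclusive here.


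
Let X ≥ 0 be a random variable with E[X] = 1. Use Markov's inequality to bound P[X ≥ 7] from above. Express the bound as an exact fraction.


μ = E[X] = 1, a = 7.
Markov: P[X ≥ 7] ≤ μ/a = (1)/7 = 1/7.
Numerically: ≈ 0.1429.
(Since a = 7 > μ = 1.0000, the bound 1/7 is < 1 and informative.)

P[X ≥ 7] ≤ 1/7 ≈ 0.1429.
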